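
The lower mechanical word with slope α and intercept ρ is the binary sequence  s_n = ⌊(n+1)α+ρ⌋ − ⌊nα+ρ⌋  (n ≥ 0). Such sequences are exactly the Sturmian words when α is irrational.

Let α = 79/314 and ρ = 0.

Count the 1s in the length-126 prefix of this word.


#1s = Σ_{n=0}^{125} s_n = Σ_{n=0}^{125} (⌊(n+1)α+ρ⌋ − ⌊nα+ρ⌋)
the sum telescopes: every ⌊nα+ρ⌋ with 0 < n < 126 appears once with + and once with −, leaving ⌊126α+ρ⌋ − ⌊0·α+ρ⌋
126α + ρ = (126·79) / 314 = 9954/314
ρ = 0/314
⌊9954/314⌋ = 31,  ⌊0/314⌋ = 0
#1s = 31 − 0 = 31

31


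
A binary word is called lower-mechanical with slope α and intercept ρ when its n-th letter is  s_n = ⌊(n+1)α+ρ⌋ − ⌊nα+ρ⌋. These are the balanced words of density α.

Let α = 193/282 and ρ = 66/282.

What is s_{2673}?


(n+1)α + ρ = (2674·193 + 66) / 282 = 516148/282
nα + ρ     = (2673·193 + 66) / 282 = 515955/282
⌊516148/282⌋ = 1830,  ⌊515955/282⌋ = 1829
s_{2673} = 1830 − 1829 = 1

1


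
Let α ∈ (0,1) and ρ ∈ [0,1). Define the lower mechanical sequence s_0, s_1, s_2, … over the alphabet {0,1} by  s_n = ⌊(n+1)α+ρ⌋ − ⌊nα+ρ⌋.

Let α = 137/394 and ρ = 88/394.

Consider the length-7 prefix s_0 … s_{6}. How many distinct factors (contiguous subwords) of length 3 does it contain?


t_n = ⌊(n·137+88)/394⌋ for n = 0 … 7:
  n=0…7: ⌊88/394⌋=0 ⌊225/394⌋=0 ⌊362/394⌋=0 ⌊499/394⌋=1 ⌊636/394⌋=1 ⌊773/394⌋=1 ⌊910/394⌋=2 ⌊1047/394⌋=2
s_n = t_(n+1) − t_n for n = 0 … 6 gives
prefix = 0010010
slide a length-3 window over [0..2] … [4..6] (5 windows); first occurrence of each distinct factor:
  [  0..  2] 001
  [  1..  3] 010
  [  2..  4] 100
  (the other 2 windows repeat one of these)
distinct factors: {001, 010, 100}
count = 3  (Sturmian bound for length 3 is 4)

3


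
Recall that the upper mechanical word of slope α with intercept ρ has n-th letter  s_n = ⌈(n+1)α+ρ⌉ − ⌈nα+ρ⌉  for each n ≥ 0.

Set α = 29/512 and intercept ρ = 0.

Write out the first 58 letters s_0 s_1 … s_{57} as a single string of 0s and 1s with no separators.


1000000000000000010000000000000000010000000000000000100000

n=0: ⌈(1·29)/512⌉ − ⌈(0·29)/512⌉ = ⌈29/512⌉ − ⌈0/512⌉ = 1 − 0 = 1
n=1: ⌈(2·29)/512⌉ − ⌈(1·29)/512⌉ = ⌈58/512⌉ − ⌈29/512⌉ = 1 − 1 = 0
n=2: ⌈(3·29)/512⌉ − ⌈(2·29)/512⌉ = ⌈87/512⌉ − ⌈58/512⌉ = 1 − 1 = 0
n=3: ⌈(4·29)/512⌉ − ⌈(3·29)/512⌉ = ⌈116/512⌉ − ⌈87/512⌉ = 1 − 1 = 0
n=4: ⌈(5·29)/512⌉ − ⌈(4·29)/512⌉ = ⌈145/512⌉ − ⌈116/512⌉ = 1 − 1 = 0
n=5: ⌈(6·29)/512⌉ − ⌈(5·29)/512⌉ = ⌈174/512⌉ − ⌈145/512⌉ = 1 − 1 = 0
n=6: ⌈(7·29)/512⌉ − ⌈(6·29)/512⌉ = ⌈203/512⌉ − ⌈174/512⌉ = 1 − 1 = 0
n=7: ⌈(8·29)/512⌉ − ⌈(7·29)/512⌉ = ⌈232/512⌉ − ⌈203/512⌉ = 1 − 1 = 0
n=8: ⌈(9·29)/512⌉ − ⌈(8·29)/512⌉ = ⌈261/512⌉ − ⌈232/512⌉ = 1 − 1 = 0
n=9: ⌈(10·29)/512⌉ − ⌈(9·29)/512⌉ = ⌈290/512⌉ − ⌈261/512⌉ = 1 − 1 = 0
n=10: ⌈(11·29)/512⌉ − ⌈(10·29)/512⌉ = ⌈319/512⌉ − ⌈290/512⌉ = 1 − 1 = 0
n=11: ⌈(12·29)/512⌉ − ⌈(11·29)/512⌉ = ⌈348/512⌉ − ⌈319/512⌉ = 1 − 1 = 0
n=12: ⌈(13·29)/512⌉ − ⌈(12·29)/512⌉ = ⌈377/512⌉ − ⌈348/512⌉ = 1 − 1 = 0
n=13: ⌈(14·29)/512⌉ − ⌈(13·29)/512⌉ = ⌈406/512⌉ − ⌈377/512⌉ = 1 − 1 = 0
n=14: ⌈(15·29)/512⌉ − ⌈(14·29)/512⌉ = ⌈435/512⌉ − ⌈406/512⌉ = 1 − 1 = 0
n=15: ⌈(16·29)/512⌉ − ⌈(15·29)/512⌉ = ⌈464/512⌉ − ⌈435/512⌉ = 1 − 1 = 0
n=16: ⌈(17·29)/512⌉ − ⌈(16·29)/512⌉ = ⌈493/512⌉ − ⌈464/512⌉ = 1 − 1 = 0
n=17: ⌈(18·29)/512⌉ − ⌈(17·29)/512⌉ = ⌈522/512⌉ − ⌈493/512⌉ = 2 − 1 = 1
n=18: ⌈(19·29)/512⌉ − ⌈(18·29)/512⌉ = ⌈551/512⌉ − ⌈522/512⌉ = 2 − 2 = 0
n=19: ⌈(20·29)/512⌉ − ⌈(19·29)/512⌉ = ⌈580/512⌉ − ⌈551/512⌉ = 2 − 2 = 0
n=20: ⌈(21·29)/512⌉ − ⌈(20·29)/512⌉ = ⌈609/512⌉ − ⌈580/512⌉ = 2 − 2 = 0
n=21: ⌈(22·29)/512⌉ − ⌈(21·29)/512⌉ = ⌈638/512⌉ − ⌈609/512⌉ = 2 − 2 = 0
n=22: ⌈(23·29)/512⌉ − ⌈(22·29)/512⌉ = ⌈667/512⌉ − ⌈638/512⌉ = 2 − 2 = 0
n=23: ⌈(24·29)/512⌉ − ⌈(23·29)/512⌉ = ⌈696/512⌉ − ⌈667/512⌉ = 2 − 2 = 0
n=24: ⌈(25·29)/512⌉ − ⌈(24·29)/512⌉ = ⌈725/512⌉ − ⌈696/512⌉ = 2 − 2 = 0
n=25: ⌈(26·29)/512⌉ − ⌈(25·29)/512⌉ = ⌈754/512⌉ − ⌈725/512⌉ = 2 − 2 = 0
n=26: ⌈(27·29)/512⌉ − ⌈(26·29)/512⌉ = ⌈783/512⌉ − ⌈754/512⌉ = 2 − 2 = 0
n=27: ⌈(28·29)/512⌉ − ⌈(27·29)/512⌉ = ⌈812/512⌉ − ⌈783/512⌉ = 2 − 2 = 0
n=28: ⌈(29·29)/512⌉ − ⌈(28·29)/512⌉ = ⌈841/512⌉ − ⌈812/512⌉ = 2 − 2 = 0
n=29: ⌈(30·29)/512⌉ − ⌈(29·29)/512⌉ = ⌈870/512⌉ − ⌈841/512⌉ = 2 − 2 = 0
n=30: ⌈(31·29)/512⌉ − ⌈(30·29)/512⌉ = ⌈899/512⌉ − ⌈870/512⌉ = 2 − 2 = 0
n=31: ⌈(32·29)/512⌉ − ⌈(31·29)/512⌉ = ⌈928/512⌉ − ⌈899/512⌉ = 2 − 2 = 0
n=32: ⌈(33·29)/512⌉ − ⌈(32·29)/512⌉ = ⌈957/512⌉ − ⌈928/512⌉ = 2 − 2 = 0
n=33: ⌈(34·29)/512⌉ − ⌈(33·29)/512⌉ = ⌈986/512⌉ − ⌈957/512⌉ = 2 − 2 = 0
n=34: ⌈(35·29)/512⌉ − ⌈(34·29)/512⌉ = ⌈1015/512⌉ − ⌈986/512⌉ = 2 − 2 = 0
n=35: ⌈(36·29)/512⌉ − ⌈(35·29)/512⌉ = ⌈1044/512⌉ − ⌈1015/512⌉ = 3 − 2 = 1
n=36: ⌈(37·29)/512⌉ − ⌈(36·29)/512⌉ = ⌈1073/512⌉ − ⌈1044/512⌉ = 3 − 3 = 0
n=37: ⌈(38·29)/512⌉ − ⌈(37·29)/512⌉ = ⌈1102/512⌉ − ⌈1073/512⌉ = 3 − 3 = 0
n=38: ⌈(39·29)/512⌉ − ⌈(38·29)/512⌉ = ⌈1131/512⌉ − ⌈1102/512⌉ = 3 − 3 = 0
n=39: ⌈(40·29)/512⌉ − ⌈(39·29)/512⌉ = ⌈1160/512⌉ − ⌈1131/512⌉ = 3 − 3 = 0
n=40: ⌈(41·29)/512⌉ − ⌈(40·29)/512⌉ = ⌈1189/512⌉ − ⌈1160/512⌉ = 3 − 3 = 0
n=41: ⌈(42·29)/512⌉ − ⌈(41·29)/512⌉ = ⌈1218/512⌉ − ⌈1189/512⌉ = 3 − 3 = 0
n=42: ⌈(43·29)/512⌉ − ⌈(42·29)/512⌉ = ⌈1247/512⌉ − ⌈1218/512⌉ = 3 − 3 = 0
n=43: ⌈(44·29)/512⌉ − ⌈(43·29)/512⌉ = ⌈1276/512⌉ − ⌈1247/512⌉ = 3 − 3 = 0
n=44: ⌈(45·29)/512⌉ − ⌈(44·29)/512⌉ = ⌈1305/512⌉ − ⌈1276/512⌉ = 3 − 3 = 0
n=45: ⌈(46·29)/512⌉ − ⌈(45·29)/512⌉ = ⌈1334/512⌉ − ⌈1305/512⌉ = 3 − 3 = 0
n=46: ⌈(47·29)/512⌉ − ⌈(46·29)/512⌉ = ⌈1363/512⌉ − ⌈1334/512⌉ = 3 − 3 = 0
n=47: ⌈(48·29)/512⌉ − ⌈(47·29)/512⌉ = ⌈1392/512⌉ − ⌈1363/512⌉ = 3 − 3 = 0
n=48: ⌈(49·29)/512⌉ − ⌈(48·29)/512⌉ = ⌈1421/512⌉ − ⌈1392/512⌉ = 3 − 3 = 0
n=49: ⌈(50·29)/512⌉ − ⌈(49·29)/512⌉ = ⌈1450/512⌉ − ⌈1421/512⌉ = 3 − 3 = 0
n=50: ⌈(51·29)/512⌉ − ⌈(50·29)/512⌉ = ⌈1479/512⌉ − ⌈1450/512⌉ = 3 − 3 = 0
n=51: ⌈(52·29)/512⌉ − ⌈(51·29)/512⌉ = ⌈1508/512⌉ − ⌈1479/512⌉ = 3 − 3 = 0
n=52: ⌈(53·29)/512⌉ − ⌈(52·29)/512⌉ = ⌈1537/512⌉ − ⌈1508/512⌉ = 4 − 3 = 1
n=53: ⌈(54·29)/512⌉ − ⌈(53·29)/512⌉ = ⌈1566/512⌉ − ⌈1537/512⌉ = 4 − 4 = 0
n=54: ⌈(55·29)/512⌉ − ⌈(54·29)/512⌉ = ⌈1595/512⌉ − ⌈1566/512⌉ = 4 − 4 = 0
n=55: ⌈(56·29)/512⌉ − ⌈(55·29)/512⌉ = ⌈1624/512⌉ − ⌈1595/512⌉ = 4 − 4 = 0
n=56: ⌈(57·29)/512⌉ − ⌈(56·29)/512⌉ = ⌈1653/512⌉ − ⌈1624/512⌉ = 4 − 4 = 0
n=57: ⌈(58·29)/512⌉ − ⌈(57·29)/512⌉ = ⌈1682/512⌉ − ⌈1653/512⌉ = 4 − 4 = 0


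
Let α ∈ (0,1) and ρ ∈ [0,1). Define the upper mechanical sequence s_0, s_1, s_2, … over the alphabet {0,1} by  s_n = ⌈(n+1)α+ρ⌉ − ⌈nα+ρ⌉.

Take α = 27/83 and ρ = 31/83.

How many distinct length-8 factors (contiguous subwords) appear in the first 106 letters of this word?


t_n = ⌈(n·27+31)/83⌉ for n = 0 … 106:
  n=0…9: ⌈31/83⌉=1 ⌈58/83⌉=1 ⌈85/83⌉=2 ⌈112/83⌉=2 ⌈139/83⌉=2 ⌈166/83⌉=2 ⌈193/83⌉=3 ⌈220/83⌉=3 ⌈247/83⌉=3 ⌈274/83⌉=4
  n=10…19: ⌈301/83⌉=4 ⌈328/83⌉=4 ⌈355/83⌉=5 ⌈382/83⌉=5 ⌈409/83⌉=5 ⌈436/83⌉=6 ⌈463/83⌉=6 ⌈490/83⌉=6 ⌈517/83⌉=7 ⌈544/83⌉=7
  n=20…29: ⌈571/83⌉=7 ⌈598/83⌉=8 ⌈625/83⌉=8 ⌈652/83⌉=8 ⌈679/83⌉=9 ⌈706/83⌉=9 ⌈733/83⌉=9 ⌈760/83⌉=10 ⌈787/83⌉=10 ⌈814/83⌉=10
  n=30…39: ⌈841/83⌉=11 ⌈868/83⌉=11 ⌈895/83⌉=11 ⌈922/83⌉=12 ⌈949/83⌉=12 ⌈976/83⌉=12 ⌈1003/83⌉=13 ⌈1030/83⌉=13 ⌈1057/83⌉=13 ⌈1084/83⌉=14
  n=40…49: ⌈1111/83⌉=14 ⌈1138/83⌉=14 ⌈1165/83⌉=15 ⌈1192/83⌉=15 ⌈1219/83⌉=15 ⌈1246/83⌉=16 ⌈1273/83⌉=16 ⌈1300/83⌉=16 ⌈1327/83⌉=16 ⌈1354/83⌉=17
  n=50…59: ⌈1381/83⌉=17 ⌈1408/83⌉=17 ⌈1435/83⌉=18 ⌈1462/83⌉=18 ⌈1489/83⌉=18 ⌈1516/83⌉=19 ⌈1543/83⌉=19 ⌈1570/83⌉=19 ⌈1597/83⌉=20 ⌈1624/83⌉=20
  n=60…69: ⌈1651/83⌉=20 ⌈1678/83⌉=21 ⌈1705/83⌉=21 ⌈1732/83⌉=21 ⌈1759/83⌉=22 ⌈1786/83⌉=22 ⌈1813/83⌉=22 ⌈1840/83⌉=23 ⌈1867/83⌉=23 ⌈1894/83⌉=23
  n=70…79: ⌈1921/83⌉=24 ⌈1948/83⌉=24 ⌈1975/83⌉=24 ⌈2002/83⌉=25 ⌈2029/83⌉=25 ⌈2056/83⌉=25 ⌈2083/83⌉=26 ⌈2110/83⌉=26 ⌈2137/83⌉=26 ⌈2164/83⌉=27
  n=80…89: ⌈2191/83⌉=27 ⌈2218/83⌉=27 ⌈2245/83⌉=28 ⌈2272/83⌉=28 ⌈2299/83⌉=28 ⌈2326/83⌉=29 ⌈2353/83⌉=29 ⌈2380/83⌉=29 ⌈2407/83⌉=29 ⌈2434/83⌉=30
  n=90…99: ⌈2461/83⌉=30 ⌈2488/83⌉=30 ⌈2515/83⌉=31 ⌈2542/83⌉=31 ⌈2569/83⌉=31 ⌈2596/83⌉=32 ⌈2623/83⌉=32 ⌈2650/83⌉=32 ⌈2677/83⌉=33 ⌈2704/83⌉=33
  n=100…106: ⌈2731/83⌉=33 ⌈2758/83⌉=34 ⌈2785/83⌉=34 ⌈2812/83⌉=34 ⌈2839/83⌉=35 ⌈2866/83⌉=35 ⌈2893/83⌉=35
s_n = t_(n+1) − t_n for n = 0 … 105 gives
prefix = 0100010010010010010010010010010010010010010010001001001001001001001001001001001001001000100100100100100100
slide a length-8 window over [0..7] … [98..105] (99 windows); first occurrence of each distinct factor:
  [  0..  7] 01000100
  [  1..  8] 10001001
  [  2..  9] 00010010
  [  3.. 10] 00100100
  [  4.. 11] 01001001
  [  5.. 12] 10010010
  [ 40.. 47] 01001000
  [ 41.. 48] 10010001
  [ 42.. 49] 00100010
  (the other 90 windows repeat one of these)
distinct factors: {00010010, 00100010, 00100100, 01000100, 01001000, 01001001, 10001001, 10010001, 10010010}
count = 9  (Sturmian bound for length 8 is 9)

9


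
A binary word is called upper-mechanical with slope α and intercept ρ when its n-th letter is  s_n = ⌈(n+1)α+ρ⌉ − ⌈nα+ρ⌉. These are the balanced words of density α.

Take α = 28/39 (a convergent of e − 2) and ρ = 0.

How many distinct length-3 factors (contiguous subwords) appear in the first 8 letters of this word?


4

t_n = ⌈(n·28)/39⌉ for n = 0 … 8:
  n=0…8: ⌈0/39⌉=0 ⌈28/39⌉=1 ⌈56/39⌉=2 ⌈84/39⌉=3 ⌈112/39⌉=3 ⌈140/39⌉=4 ⌈168/39⌉=5 ⌈196/39⌉=6 ⌈224/39⌉=6
s_n = t_(n+1) − t_n for n = 0 … 7 gives
prefix = 11101110
slide a length-3 window over [0..2] … [5..7] (6 windows); first occurrence of each distinct factor:
  [  0..  2] 111
  [  1..  3] 110
  [  2..  4] 101
  [  3..  5] 011
  (the other 2 windows repeat one of these)
distinct factors: {011, 101, 110, 111}
count = 4  (Sturmian bound for length 3 is 4)


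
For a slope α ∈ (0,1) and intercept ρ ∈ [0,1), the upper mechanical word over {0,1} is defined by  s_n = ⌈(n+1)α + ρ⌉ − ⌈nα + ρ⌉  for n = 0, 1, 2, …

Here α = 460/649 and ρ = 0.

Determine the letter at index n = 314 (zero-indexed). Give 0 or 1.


(n+1)α + ρ = (315·460) / 649 = 144900/649
nα + ρ     = (314·460) / 649 = 144440/649
⌈144900/649⌉ = 224,  ⌈144440/649⌉ = 223
s_{314} = 224 − 223 = 1

1


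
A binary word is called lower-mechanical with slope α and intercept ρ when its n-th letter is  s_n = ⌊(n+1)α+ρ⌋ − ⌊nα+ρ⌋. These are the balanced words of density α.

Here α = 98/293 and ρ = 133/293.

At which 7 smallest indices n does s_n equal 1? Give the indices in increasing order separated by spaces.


n=0: ⌊231/293⌋−⌊133/293⌋ = 0−0 = 0
n=1: ⌊329/293⌋−⌊231/293⌋ = 1−0 = 1  ← one
n=2: ⌊427/293⌋−⌊329/293⌋ = 1−1 = 0
n=3: ⌊525/293⌋−⌊427/293⌋ = 1−1 = 0
n=4: ⌊623/293⌋−⌊525/293⌋ = 2−1 = 1  ← one
n=5: ⌊721/293⌋−⌊623/293⌋ = 2−2 = 0
n=6: ⌊819/293⌋−⌊721/293⌋ = 2−2 = 0
n=7: ⌊917/293⌋−⌊819/293⌋ = 3−2 = 1  ← one
n=8: ⌊1015/293⌋−⌊917/293⌋ = 3−3 = 0
n=9: ⌊1113/293⌋−⌊1015/293⌋ = 3−3 = 0
n=10: ⌊1211/293⌋−⌊1113/293⌋ = 4−3 = 1  ← one
n=11: ⌊1309/293⌋−⌊1211/293⌋ = 4−4 = 0
n=12: ⌊1407/293⌋−⌊1309/293⌋ = 4−4 = 0
n=13: ⌊1505/293⌋−⌊1407/293⌋ = 5−4 = 1  ← one
n=14: ⌊1603/293⌋−⌊1505/293⌋ = 5−5 = 0
n=15: ⌊1701/293⌋−⌊1603/293⌋ = 5−5 = 0
n=16: ⌊1799/293⌋−⌊1701/293⌋ = 6−5 = 1  ← one
n=17: ⌊1897/293⌋−⌊1799/293⌋ = 6−6 = 0
n=18: ⌊1995/293⌋−⌊1897/293⌋ = 6−6 = 0
n=19: ⌊2093/293⌋−⌊1995/293⌋ = 7−6 = 1  ← one
positions of the first 7 ones: 1 4 7 10 13 16 19

1 4 7 10 13 16 19


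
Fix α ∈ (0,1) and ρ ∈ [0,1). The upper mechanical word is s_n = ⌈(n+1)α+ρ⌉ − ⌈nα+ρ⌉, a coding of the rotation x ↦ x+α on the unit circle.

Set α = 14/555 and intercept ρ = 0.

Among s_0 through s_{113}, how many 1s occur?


#1s = Σ_{n=0}^{113} s_n = Σ_{n=0}^{113} (⌈(n+1)α+ρ⌉ − ⌈nα+ρ⌉)
the sum telescopes: every ⌈nα+ρ⌉ with 0 < n < 114 appears once with + and once with −, leaving ⌈114α+ρ⌉ − ⌈0·α+ρ⌉
114α + ρ = (114·14) / 555 = 1596/555
ρ = 0/555
⌈1596/555⌉ = 3,  ⌈0/555⌉ = 0
#1s = 3 − 0 = 3

3


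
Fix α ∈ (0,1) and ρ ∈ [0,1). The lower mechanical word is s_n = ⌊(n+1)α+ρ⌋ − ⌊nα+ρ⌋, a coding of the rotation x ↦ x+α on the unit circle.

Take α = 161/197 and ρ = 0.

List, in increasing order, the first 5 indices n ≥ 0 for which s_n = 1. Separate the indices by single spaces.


1 2 3 4 6

n=0: ⌊161/197⌋−⌊0/197⌋ = 0−0 = 0
n=1: ⌊322/197⌋−⌊161/197⌋ = 1−0 = 1  ← one
n=2: ⌊483/197⌋−⌊322/197⌋ = 2−1 = 1  ← one
n=3: ⌊644/197⌋−⌊483/197⌋ = 3−2 = 1  ← one
n=4: ⌊805/197⌋−⌊644/197⌋ = 4−3 = 1  ← one
n=5: ⌊966/197⌋−⌊805/197⌋ = 4−4 = 0
n=6: ⌊1127/197⌋−⌊966/197⌋ = 5−4 = 1  ← one
positions of the first 5 ones: 1 2 3 4 6


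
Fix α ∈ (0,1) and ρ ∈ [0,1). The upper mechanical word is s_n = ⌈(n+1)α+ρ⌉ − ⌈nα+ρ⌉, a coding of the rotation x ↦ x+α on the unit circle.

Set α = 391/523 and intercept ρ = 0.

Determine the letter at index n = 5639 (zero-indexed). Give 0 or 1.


1

(n+1)α + ρ = (5640·391) / 523 = 2205240/523
nα + ρ     = (5639·391) / 523 = 2204849/523
⌈2205240/523⌉ = 4217,  ⌈2204849/523⌉ = 4216
s_{5639} = 4217 − 4216 = 1


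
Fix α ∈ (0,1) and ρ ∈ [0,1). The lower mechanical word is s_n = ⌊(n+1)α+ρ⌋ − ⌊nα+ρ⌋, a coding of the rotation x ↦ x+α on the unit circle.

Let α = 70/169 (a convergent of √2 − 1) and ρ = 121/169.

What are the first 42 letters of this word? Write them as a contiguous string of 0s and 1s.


n=0: ⌊(1·70+121)/169⌋ − ⌊(0·70+121)/169⌋ = ⌊191/169⌋ − ⌊121/169⌋ = 1 − 0 = 1
n=1: ⌊(2·70+121)/169⌋ − ⌊(1·70+121)/169⌋ = ⌊261/169⌋ − ⌊191/169⌋ = 1 − 1 = 0
n=2: ⌊(3·70+121)/169⌋ − ⌊(2·70+121)/169⌋ = ⌊331/169⌋ − ⌊261/169⌋ = 1 − 1 = 0
n=3: ⌊(4·70+121)/169⌋ − ⌊(3·70+121)/169⌋ = ⌊401/169⌋ − ⌊331/169⌋ = 2 − 1 = 1
n=4: ⌊(5·70+121)/169⌋ − ⌊(4·70+121)/169⌋ = ⌊471/169⌋ − ⌊401/169⌋ = 2 − 2 = 0
n=5: ⌊(6·70+121)/169⌋ − ⌊(5·70+121)/169⌋ = ⌊541/169⌋ − ⌊471/169⌋ = 3 − 2 = 1
n=6: ⌊(7·70+121)/169⌋ − ⌊(6·70+121)/169⌋ = ⌊611/169⌋ − ⌊541/169⌋ = 3 − 3 = 0
n=7: ⌊(8·70+121)/169⌋ − ⌊(7·70+121)/169⌋ = ⌊681/169⌋ − ⌊611/169⌋ = 4 − 3 = 1
n=8: ⌊(9·70+121)/169⌋ − ⌊(8·70+121)/169⌋ = ⌊751/169⌋ − ⌊681/169⌋ = 4 − 4 = 0
n=9: ⌊(10·70+121)/169⌋ − ⌊(9·70+121)/169⌋ = ⌊821/169⌋ − ⌊751/169⌋ = 4 − 4 = 0
n=10: ⌊(11·70+121)/169⌋ − ⌊(10·70+121)/169⌋ = ⌊891/169⌋ − ⌊821/169⌋ = 5 − 4 = 1
n=11: ⌊(12·70+121)/169⌋ − ⌊(11·70+121)/169⌋ = ⌊961/169⌋ − ⌊891/169⌋ = 5 − 5 = 0
n=12: ⌊(13·70+121)/169⌋ − ⌊(12·70+121)/169⌋ = ⌊1031/169⌋ − ⌊961/169⌋ = 6 − 5 = 1
n=13: ⌊(14·70+121)/169⌋ − ⌊(13·70+121)/169⌋ = ⌊1101/169⌋ − ⌊1031/169⌋ = 6 − 6 = 0
n=14: ⌊(15·70+121)/169⌋ − ⌊(14·70+121)/169⌋ = ⌊1171/169⌋ − ⌊1101/169⌋ = 6 − 6 = 0
n=15: ⌊(16·70+121)/169⌋ − ⌊(15·70+121)/169⌋ = ⌊1241/169⌋ − ⌊1171/169⌋ = 7 − 6 = 1
n=16: ⌊(17·70+121)/169⌋ − ⌊(16·70+121)/169⌋ = ⌊1311/169⌋ − ⌊1241/169⌋ = 7 − 7 = 0
n=17: ⌊(18·70+121)/169⌋ − ⌊(17·70+121)/169⌋ = ⌊1381/169⌋ − ⌊1311/169⌋ = 8 − 7 = 1
n=18: ⌊(19·70+121)/169⌋ − ⌊(18·70+121)/169⌋ = ⌊1451/169⌋ − ⌊1381/169⌋ = 8 − 8 = 0
n=19: ⌊(20·70+121)/169⌋ − ⌊(19·70+121)/169⌋ = ⌊1521/169⌋ − ⌊1451/169⌋ = 9 − 8 = 1
n=20: ⌊(21·70+121)/169⌋ − ⌊(20·70+121)/169⌋ = ⌊1591/169⌋ − ⌊1521/169⌋ = 9 − 9 = 0
n=21: ⌊(22·70+121)/169⌋ − ⌊(21·70+121)/169⌋ = ⌊1661/169⌋ − ⌊1591/169⌋ = 9 − 9 = 0
n=22: ⌊(23·70+121)/169⌋ − ⌊(22·70+121)/169⌋ = ⌊1731/169⌋ − ⌊1661/169⌋ = 10 − 9 = 1
n=23: ⌊(24·70+121)/169⌋ − ⌊(23·70+121)/169⌋ = ⌊1801/169⌋ − ⌊1731/169⌋ = 10 − 10 = 0
n=24: ⌊(25·70+121)/169⌋ − ⌊(24·70+121)/169⌋ = ⌊1871/169⌋ − ⌊1801/169⌋ = 11 − 10 = 1
n=25: ⌊(26·70+121)/169⌋ − ⌊(25·70+121)/169⌋ = ⌊1941/169⌋ − ⌊1871/169⌋ = 11 − 11 = 0
n=26: ⌊(27·70+121)/169⌋ − ⌊(26·70+121)/169⌋ = ⌊2011/169⌋ − ⌊1941/169⌋ = 11 − 11 = 0
n=27: ⌊(28·70+121)/169⌋ − ⌊(27·70+121)/169⌋ = ⌊2081/169⌋ − ⌊2011/169⌋ = 12 − 11 = 1
n=28: ⌊(29·70+121)/169⌋ − ⌊(28·70+121)/169⌋ = ⌊2151/169⌋ − ⌊2081/169⌋ = 12 − 12 = 0
n=29: ⌊(30·70+121)/169⌋ − ⌊(29·70+121)/169⌋ = ⌊2221/169⌋ − ⌊2151/169⌋ = 13 − 12 = 1
n=30: ⌊(31·70+121)/169⌋ − ⌊(30·70+121)/169⌋ = ⌊2291/169⌋ − ⌊2221/169⌋ = 13 − 13 = 0
n=31: ⌊(32·70+121)/169⌋ − ⌊(31·70+121)/169⌋ = ⌊2361/169⌋ − ⌊2291/169⌋ = 13 − 13 = 0
n=32: ⌊(33·70+121)/169⌋ − ⌊(32·70+121)/169⌋ = ⌊2431/169⌋ − ⌊2361/169⌋ = 14 − 13 = 1
n=33: ⌊(34·70+121)/169⌋ − ⌊(33·70+121)/169⌋ = ⌊2501/169⌋ − ⌊2431/169⌋ = 14 − 14 = 0
n=34: ⌊(35·70+121)/169⌋ − ⌊(34·70+121)/169⌋ = ⌊2571/169⌋ − ⌊2501/169⌋ = 15 − 14 = 1
n=35: ⌊(36·70+121)/169⌋ − ⌊(35·70+121)/169⌋ = ⌊2641/169⌋ − ⌊2571/169⌋ = 15 − 15 = 0
n=36: ⌊(37·70+121)/169⌋ − ⌊(36·70+121)/169⌋ = ⌊2711/169⌋ − ⌊2641/169⌋ = 16 − 15 = 1
n=37: ⌊(38·70+121)/169⌋ − ⌊(37·70+121)/169⌋ = ⌊2781/169⌋ − ⌊2711/169⌋ = 16 − 16 = 0
n=38: ⌊(39·70+121)/169⌋ − ⌊(38·70+121)/169⌋ = ⌊2851/169⌋ − ⌊2781/169⌋ = 16 − 16 = 0
n=39: ⌊(40·70+121)/169⌋ − ⌊(39·70+121)/169⌋ = ⌊2921/169⌋ − ⌊2851/169⌋ = 17 − 16 = 1
n=40: ⌊(41·70+121)/169⌋ − ⌊(40·70+121)/169⌋ = ⌊2991/169⌋ − ⌊2921/169⌋ = 17 − 17 = 0
n=41: ⌊(42·70+121)/169⌋ − ⌊(41·70+121)/169⌋ = ⌊3061/169⌋ − ⌊2991/169⌋ = 18 − 17 = 1

100101010010100101010010100101001010100101


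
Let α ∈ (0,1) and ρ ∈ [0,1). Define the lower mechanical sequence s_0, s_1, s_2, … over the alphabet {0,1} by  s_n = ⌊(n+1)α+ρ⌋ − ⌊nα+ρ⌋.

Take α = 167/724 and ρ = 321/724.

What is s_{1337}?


(n+1)α + ρ = (1338·167 + 321) / 724 = 223767/724
nα + ρ     = (1337·167 + 321) / 724 = 223600/724
⌊223767/724⌋ = 309,  ⌊223600/724⌋ = 308
s_{1337} = 309 − 308 = 1

1


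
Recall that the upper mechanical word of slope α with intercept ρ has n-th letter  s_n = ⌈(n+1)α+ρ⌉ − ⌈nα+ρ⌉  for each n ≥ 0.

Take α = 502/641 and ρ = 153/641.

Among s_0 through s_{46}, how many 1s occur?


#1s = Σ_{n=0}^{46} s_n = Σ_{n=0}^{46} (⌈(n+1)α+ρ⌉ − ⌈nα+ρ⌉)
the sum telescopes: every ⌈nα+ρ⌉ with 0 < n < 47 appears once with + and once with −, leaving ⌈47α+ρ⌉ − ⌈0·α+ρ⌉
47α + ρ = (47·502 + 153) / 641 = 23747/641
ρ = 153/641
⌈23747/641⌉ = 38,  ⌈153/641⌉ = 1
#1s = 38 − 1 = 37

37


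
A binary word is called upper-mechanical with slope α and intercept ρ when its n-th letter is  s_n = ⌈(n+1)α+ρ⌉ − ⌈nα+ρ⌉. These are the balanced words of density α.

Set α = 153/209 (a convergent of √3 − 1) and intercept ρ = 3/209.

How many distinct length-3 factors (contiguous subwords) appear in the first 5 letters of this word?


3

t_n = ⌈(n·153+3)/209⌉ for n = 0 … 5:
  n=0…5: ⌈3/209⌉=1 ⌈156/209⌉=1 ⌈309/209⌉=2 ⌈462/209⌉=3 ⌈615/209⌉=3 ⌈768/209⌉=4
s_n = t_(n+1) − t_n for n = 0 … 4 gives
prefix = 01101
slide a length-3 window over [0..2] … [2..4] (3 windows); first occurrence of each distinct factor:
  [  0..  2] 011
  [  1..  3] 110
  [  2..  4] 101
distinct factors: {011, 101, 110}
count = 3  (Sturmian bound for length 3 is 4)


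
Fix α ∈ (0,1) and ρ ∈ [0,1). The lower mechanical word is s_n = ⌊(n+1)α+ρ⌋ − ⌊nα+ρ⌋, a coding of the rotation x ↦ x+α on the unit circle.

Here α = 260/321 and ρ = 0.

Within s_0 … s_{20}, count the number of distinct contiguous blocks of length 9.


t_n = ⌊(n·260)/321⌋ for n = 0 … 21:
  n=0…9: ⌊0/321⌋=0 ⌊260/321⌋=0 ⌊520/321⌋=1 ⌊780/321⌋=2 ⌊1040/321⌋=3 ⌊1300/321⌋=4 ⌊1560/321⌋=4 ⌊1820/321⌋=5 ⌊2080/321⌋=6 ⌊2340/321⌋=7
  n=10…19: ⌊2600/321⌋=8 ⌊2860/321⌋=8 ⌊3120/321⌋=9 ⌊3380/321⌋=10 ⌊3640/321⌋=11 ⌊3900/321⌋=12 ⌊4160/321⌋=12 ⌊4420/321⌋=13 ⌊4680/321⌋=14 ⌊4940/321⌋=15
  n=20…21: ⌊5200/321⌋=16 ⌊5460/321⌋=17
s_n = t_(n+1) − t_n for n = 0 … 20 gives
prefix = 011110111101111011111
slide a length-9 window over [0..8] … [12..20] (13 windows); first occurrence of each distinct factor:
  [  0..  8] 011110111
  [  1..  9] 111101111
  [  2.. 10] 111011110
  [  3.. 11] 110111101
  [  4.. 12] 101111011
  [ 12.. 20] 111011111
  (the other 7 windows repeat one of these)
distinct factors: {011110111, 101111011, 110111101, 111011110, 111011111, 111101111}
count = 6  (Sturmian bound for length 9 is 10)

6


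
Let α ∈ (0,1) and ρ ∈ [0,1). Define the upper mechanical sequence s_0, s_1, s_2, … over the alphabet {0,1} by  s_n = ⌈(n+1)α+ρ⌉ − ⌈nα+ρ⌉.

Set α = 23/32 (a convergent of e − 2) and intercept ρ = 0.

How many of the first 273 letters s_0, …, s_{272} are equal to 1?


#1s = Σ_{n=0}^{272} s_n = Σ_{n=0}^{272} (⌈(n+1)α+ρ⌉ − ⌈nα+ρ⌉)
the sum telescopes: every ⌈nα+ρ⌉ with 0 < n < 273 appears once with + and once with −, leaving ⌈273α+ρ⌉ − ⌈0·α+ρ⌉
273α + ρ = (273·23) / 32 = 6279/32
ρ = 0/32
⌈6279/32⌉ = 197,  ⌈0/32⌉ = 0
#1s = 197 − 0 = 197

197


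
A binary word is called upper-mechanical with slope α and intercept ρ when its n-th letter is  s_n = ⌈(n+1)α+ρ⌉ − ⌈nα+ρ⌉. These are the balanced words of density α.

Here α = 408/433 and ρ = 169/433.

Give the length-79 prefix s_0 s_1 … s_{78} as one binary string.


n=0: ⌈(1·408+169)/433⌉ − ⌈(0·408+169)/433⌉ = ⌈577/433⌉ − ⌈169/433⌉ = 2 − 1 = 1
n=1: ⌈(2·408+169)/433⌉ − ⌈(1·408+169)/433⌉ = ⌈985/433⌉ − ⌈577/433⌉ = 3 − 2 = 1
n=2: ⌈(3·408+169)/433⌉ − ⌈(2·408+169)/433⌉ = ⌈1393/433⌉ − ⌈985/433⌉ = 4 − 3 = 1
n=3: ⌈(4·408+169)/433⌉ − ⌈(3·408+169)/433⌉ = ⌈1801/433⌉ − ⌈1393/433⌉ = 5 − 4 = 1
n=4: ⌈(5·408+169)/433⌉ − ⌈(4·408+169)/433⌉ = ⌈2209/433⌉ − ⌈1801/433⌉ = 6 − 5 = 1
n=5: ⌈(6·408+169)/433⌉ − ⌈(5·408+169)/433⌉ = ⌈2617/433⌉ − ⌈2209/433⌉ = 7 − 6 = 1
n=6: ⌈(7·408+169)/433⌉ − ⌈(6·408+169)/433⌉ = ⌈3025/433⌉ − ⌈2617/433⌉ = 7 − 7 = 0
n=7: ⌈(8·408+169)/433⌉ − ⌈(7·408+169)/433⌉ = ⌈3433/433⌉ − ⌈3025/433⌉ = 8 − 7 = 1
n=8: ⌈(9·408+169)/433⌉ − ⌈(8·408+169)/433⌉ = ⌈3841/433⌉ − ⌈3433/433⌉ = 9 − 8 = 1
n=9: ⌈(10·408+169)/433⌉ − ⌈(9·408+169)/433⌉ = ⌈4249/433⌉ − ⌈3841/433⌉ = 10 − 9 = 1
n=10: ⌈(11·408+169)/433⌉ − ⌈(10·408+169)/433⌉ = ⌈4657/433⌉ − ⌈4249/433⌉ = 11 − 10 = 1
n=11: ⌈(12·408+169)/433⌉ − ⌈(11·408+169)/433⌉ = ⌈5065/433⌉ − ⌈4657/433⌉ = 12 − 11 = 1
n=12: ⌈(13·408+169)/433⌉ − ⌈(12·408+169)/433⌉ = ⌈5473/433⌉ − ⌈5065/433⌉ = 13 − 12 = 1
n=13: ⌈(14·408+169)/433⌉ − ⌈(13·408+169)/433⌉ = ⌈5881/433⌉ − ⌈5473/433⌉ = 14 − 13 = 1
n=14: ⌈(15·408+169)/433⌉ − ⌈(14·408+169)/433⌉ = ⌈6289/433⌉ − ⌈5881/433⌉ = 15 − 14 = 1
n=15: ⌈(16·408+169)/433⌉ − ⌈(15·408+169)/433⌉ = ⌈6697/433⌉ − ⌈6289/433⌉ = 16 − 15 = 1
n=16: ⌈(17·408+169)/433⌉ − ⌈(16·408+169)/433⌉ = ⌈7105/433⌉ − ⌈6697/433⌉ = 17 − 16 = 1
n=17: ⌈(18·408+169)/433⌉ − ⌈(17·408+169)/433⌉ = ⌈7513/433⌉ − ⌈7105/433⌉ = 18 − 17 = 1
n=18: ⌈(19·408+169)/433⌉ − ⌈(18·408+169)/433⌉ = ⌈7921/433⌉ − ⌈7513/433⌉ = 19 − 18 = 1
n=19: ⌈(20·408+169)/433⌉ − ⌈(19·408+169)/433⌉ = ⌈8329/433⌉ − ⌈7921/433⌉ = 20 − 19 = 1
n=20: ⌈(21·408+169)/433⌉ − ⌈(20·408+169)/433⌉ = ⌈8737/433⌉ − ⌈8329/433⌉ = 21 − 20 = 1
n=21: ⌈(22·408+169)/433⌉ − ⌈(21·408+169)/433⌉ = ⌈9145/433⌉ − ⌈8737/433⌉ = 22 − 21 = 1
n=22: ⌈(23·408+169)/433⌉ − ⌈(22·408+169)/433⌉ = ⌈9553/433⌉ − ⌈9145/433⌉ = 23 − 22 = 1
n=23: ⌈(24·408+169)/433⌉ − ⌈(23·408+169)/433⌉ = ⌈9961/433⌉ − ⌈9553/433⌉ = 24 − 23 = 1
n=24: ⌈(25·408+169)/433⌉ − ⌈(24·408+169)/433⌉ = ⌈10369/433⌉ − ⌈9961/433⌉ = 24 − 24 = 0
n=25: ⌈(26·408+169)/433⌉ − ⌈(25·408+169)/433⌉ = ⌈10777/433⌉ − ⌈10369/433⌉ = 25 − 24 = 1
n=26: ⌈(27·408+169)/433⌉ − ⌈(26·408+169)/433⌉ = ⌈11185/433⌉ − ⌈10777/433⌉ = 26 − 25 = 1
n=27: ⌈(28·408+169)/433⌉ − ⌈(27·408+169)/433⌉ = ⌈11593/433⌉ − ⌈11185/433⌉ = 27 − 26 = 1
n=28: ⌈(29·408+169)/433⌉ − ⌈(28·408+169)/433⌉ = ⌈12001/433⌉ − ⌈11593/433⌉ = 28 − 27 = 1
n=29: ⌈(30·408+169)/433⌉ − ⌈(29·408+169)/433⌉ = ⌈12409/433⌉ − ⌈12001/433⌉ = 29 − 28 = 1
n=30: ⌈(31·408+169)/433⌉ − ⌈(30·408+169)/433⌉ = ⌈12817/433⌉ − ⌈12409/433⌉ = 30 − 29 = 1
n=31: ⌈(32·408+169)/433⌉ − ⌈(31·408+169)/433⌉ = ⌈13225/433⌉ − ⌈12817/433⌉ = 31 − 30 = 1
n=32: ⌈(33·408+169)/433⌉ − ⌈(32·408+169)/433⌉ = ⌈13633/433⌉ − ⌈13225/433⌉ = 32 − 31 = 1
n=33: ⌈(34·408+169)/433⌉ − ⌈(33·408+169)/433⌉ = ⌈14041/433⌉ − ⌈13633/433⌉ = 33 − 32 = 1
n=34: ⌈(35·408+169)/433⌉ − ⌈(34·408+169)/433⌉ = ⌈14449/433⌉ − ⌈14041/433⌉ = 34 − 33 = 1
n=35: ⌈(36·408+169)/433⌉ − ⌈(35·408+169)/433⌉ = ⌈14857/433⌉ − ⌈14449/433⌉ = 35 − 34 = 1
n=36: ⌈(37·408+169)/433⌉ − ⌈(36·408+169)/433⌉ = ⌈15265/433⌉ − ⌈14857/433⌉ = 36 − 35 = 1
n=37: ⌈(38·408+169)/433⌉ − ⌈(37·408+169)/433⌉ = ⌈15673/433⌉ − ⌈15265/433⌉ = 37 − 36 = 1
n=38: ⌈(39·408+169)/433⌉ − ⌈(38·408+169)/433⌉ = ⌈16081/433⌉ − ⌈15673/433⌉ = 38 − 37 = 1
n=39: ⌈(40·408+169)/433⌉ − ⌈(39·408+169)/433⌉ = ⌈16489/433⌉ − ⌈16081/433⌉ = 39 − 38 = 1
n=40: ⌈(41·408+169)/433⌉ − ⌈(40·408+169)/433⌉ = ⌈16897/433⌉ − ⌈16489/433⌉ = 40 − 39 = 1
n=41: ⌈(42·408+169)/433⌉ − ⌈(41·408+169)/433⌉ = ⌈17305/433⌉ − ⌈16897/433⌉ = 40 − 40 = 0
n=42: ⌈(43·408+169)/433⌉ − ⌈(42·408+169)/433⌉ = ⌈17713/433⌉ − ⌈17305/433⌉ = 41 − 40 = 1
n=43: ⌈(44·408+169)/433⌉ − ⌈(43·408+169)/433⌉ = ⌈18121/433⌉ − ⌈17713/433⌉ = 42 − 41 = 1
n=44: ⌈(45·408+169)/433⌉ − ⌈(44·408+169)/433⌉ = ⌈18529/433⌉ − ⌈18121/433⌉ = 43 − 42 = 1
n=45: ⌈(46·408+169)/433⌉ − ⌈(45·408+169)/433⌉ = ⌈18937/433⌉ − ⌈18529/433⌉ = 44 − 43 = 1
n=46: ⌈(47·408+169)/433⌉ − ⌈(46·408+169)/433⌉ = ⌈19345/433⌉ − ⌈18937/433⌉ = 45 − 44 = 1
n=47: ⌈(48·408+169)/433⌉ − ⌈(47·408+169)/433⌉ = ⌈19753/433⌉ − ⌈19345/433⌉ = 46 − 45 = 1
n=48: ⌈(49·408+169)/433⌉ − ⌈(48·408+169)/433⌉ = ⌈20161/433⌉ − ⌈19753/433⌉ = 47 − 46 = 1
n=49: ⌈(50·408+169)/433⌉ − ⌈(49·408+169)/433⌉ = ⌈20569/433⌉ − ⌈20161/433⌉ = 48 − 47 = 1
n=50: ⌈(51·408+169)/433⌉ − ⌈(50·408+169)/433⌉ = ⌈20977/433⌉ − ⌈20569/433⌉ = 49 − 48 = 1
n=51: ⌈(52·408+169)/433⌉ − ⌈(51·408+169)/433⌉ = ⌈21385/433⌉ − ⌈20977/433⌉ = 50 − 49 = 1
n=52: ⌈(53·408+169)/433⌉ − ⌈(52·408+169)/433⌉ = ⌈21793/433⌉ − ⌈21385/433⌉ = 51 − 50 = 1
n=53: ⌈(54·408+169)/433⌉ − ⌈(53·408+169)/433⌉ = ⌈22201/433⌉ − ⌈21793/433⌉ = 52 − 51 = 1
n=54: ⌈(55·408+169)/433⌉ − ⌈(54·408+169)/433⌉ = ⌈22609/433⌉ − ⌈22201/433⌉ = 53 − 52 = 1
n=55: ⌈(56·408+169)/433⌉ − ⌈(55·408+169)/433⌉ = ⌈23017/433⌉ − ⌈22609/433⌉ = 54 − 53 = 1
n=56: ⌈(57·408+169)/433⌉ − ⌈(56·408+169)/433⌉ = ⌈23425/433⌉ − ⌈23017/433⌉ = 55 − 54 = 1
n=57: ⌈(58·408+169)/433⌉ − ⌈(57·408+169)/433⌉ = ⌈23833/433⌉ − ⌈23425/433⌉ = 56 − 55 = 1
n=58: ⌈(59·408+169)/433⌉ − ⌈(58·408+169)/433⌉ = ⌈24241/433⌉ − ⌈23833/433⌉ = 56 − 56 = 0
n=59: ⌈(60·408+169)/433⌉ − ⌈(59·408+169)/433⌉ = ⌈24649/433⌉ − ⌈24241/433⌉ = 57 − 56 = 1
n=60: ⌈(61·408+169)/433⌉ − ⌈(60·408+169)/433⌉ = ⌈25057/433⌉ − ⌈24649/433⌉ = 58 − 57 = 1
n=61: ⌈(62·408+169)/433⌉ − ⌈(61·408+169)/433⌉ = ⌈25465/433⌉ − ⌈25057/433⌉ = 59 − 58 = 1
n=62: ⌈(63·408+169)/433⌉ − ⌈(62·408+169)/433⌉ = ⌈25873/433⌉ − ⌈25465/433⌉ = 60 − 59 = 1
n=63: ⌈(64·408+169)/433⌉ − ⌈(63·408+169)/433⌉ = ⌈26281/433⌉ − ⌈25873/433⌉ = 61 − 60 = 1
n=64: ⌈(65·408+169)/433⌉ − ⌈(64·408+169)/433⌉ = ⌈26689/433⌉ − ⌈26281/433⌉ = 62 − 61 = 1
n=65: ⌈(66·408+169)/433⌉ − ⌈(65·408+169)/433⌉ = ⌈27097/433⌉ − ⌈26689/433⌉ = 63 − 62 = 1
n=66: ⌈(67·408+169)/433⌉ − ⌈(66·408+169)/433⌉ = ⌈27505/433⌉ − ⌈27097/433⌉ = 64 − 63 = 1
n=67: ⌈(68·408+169)/433⌉ − ⌈(67·408+169)/433⌉ = ⌈27913/433⌉ − ⌈27505/433⌉ = 65 − 64 = 1
n=68: ⌈(69·408+169)/433⌉ − ⌈(68·408+169)/433⌉ = ⌈28321/433⌉ − ⌈27913/433⌉ = 66 − 65 = 1
n=69: ⌈(70·408+169)/433⌉ − ⌈(69·408+169)/433⌉ = ⌈28729/433⌉ − ⌈28321/433⌉ = 67 − 66 = 1
n=70: ⌈(71·408+169)/433⌉ − ⌈(70·408+169)/433⌉ = ⌈29137/433⌉ − ⌈28729/433⌉ = 68 − 67 = 1
n=71: ⌈(72·408+169)/433⌉ − ⌈(71·408+169)/433⌉ = ⌈29545/433⌉ − ⌈29137/433⌉ = 69 − 68 = 1
n=72: ⌈(73·408+169)/433⌉ − ⌈(72·408+169)/433⌉ = ⌈29953/433⌉ − ⌈29545/433⌉ = 70 − 69 = 1
n=73: ⌈(74·408+169)/433⌉ − ⌈(73·408+169)/433⌉ = ⌈30361/433⌉ − ⌈29953/433⌉ = 71 − 70 = 1
n=74: ⌈(75·408+169)/433⌉ − ⌈(74·408+169)/433⌉ = ⌈30769/433⌉ − ⌈30361/433⌉ = 72 − 71 = 1
n=75: ⌈(76·408+169)/433⌉ − ⌈(75·408+169)/433⌉ = ⌈31177/433⌉ − ⌈30769/433⌉ = 73 − 72 = 1
n=76: ⌈(77·408+169)/433⌉ − ⌈(76·408+169)/433⌉ = ⌈31585/433⌉ − ⌈31177/433⌉ = 73 − 73 = 0
n=77: ⌈(78·408+169)/433⌉ − ⌈(77·408+169)/433⌉ = ⌈31993/433⌉ − ⌈31585/433⌉ = 74 − 73 = 1
n=78: ⌈(79·408+169)/433⌉ − ⌈(78·408+169)/433⌉ = ⌈32401/433⌉ − ⌈31993/433⌉ = 75 − 74 = 1

1111110111111111111111110111111111111111101111111111111111011111111111111111011


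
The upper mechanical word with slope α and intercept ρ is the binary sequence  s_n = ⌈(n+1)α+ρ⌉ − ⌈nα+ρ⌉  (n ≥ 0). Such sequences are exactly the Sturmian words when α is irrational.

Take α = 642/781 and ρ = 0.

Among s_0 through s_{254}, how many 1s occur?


210

#1s = Σ_{n=0}^{254} s_n = Σ_{n=0}^{254} (⌈(n+1)α+ρ⌉ − ⌈nα+ρ⌉)
the sum telescopes: every ⌈nα+ρ⌉ with 0 < n < 255 appears once with + and once with −, leaving ⌈255α+ρ⌉ − ⌈0·α+ρ⌉
255α + ρ = (255·642) / 781 = 163710/781
ρ = 0/781
⌈163710/781⌉ = 210,  ⌈0/781⌉ = 0
#1s = 210 − 0 = 210


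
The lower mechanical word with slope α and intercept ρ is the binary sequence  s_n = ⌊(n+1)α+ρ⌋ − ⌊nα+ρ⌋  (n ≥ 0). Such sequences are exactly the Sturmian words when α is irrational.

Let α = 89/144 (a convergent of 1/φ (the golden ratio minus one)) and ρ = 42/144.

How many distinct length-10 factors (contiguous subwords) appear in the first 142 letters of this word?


11

t_n = ⌊(n·89+42)/144⌋ for n = 0 … 142:
  n=0…9: ⌊42/144⌋=0 ⌊131/144⌋=0 ⌊220/144⌋=1 ⌊309/144⌋=2 ⌊398/144⌋=2 ⌊487/144⌋=3 ⌊576/144⌋=4 ⌊665/144⌋=4 ⌊754/144⌋=5 ⌊843/144⌋=5
  n=10…19: ⌊932/144⌋=6 ⌊1021/144⌋=7 ⌊1110/144⌋=7 ⌊1199/144⌋=8 ⌊1288/144⌋=8 ⌊1377/144⌋=9 ⌊1466/144⌋=10 ⌊1555/144⌋=10 ⌊1644/144⌋=11 ⌊1733/144⌋=12
  n=20…29: ⌊1822/144⌋=12 ⌊1911/144⌋=13 ⌊2000/144⌋=13 ⌊2089/144⌋=14 ⌊2178/144⌋=15 ⌊2267/144⌋=15 ⌊2356/144⌋=16 ⌊2445/144⌋=16 ⌊2534/144⌋=17 ⌊2623/144⌋=18
  n=30…39: ⌊2712/144⌋=18 ⌊2801/144⌋=19 ⌊2890/144⌋=20 ⌊2979/144⌋=20 ⌊3068/144⌋=21 ⌊3157/144⌋=21 ⌊3246/144⌋=22 ⌊3335/144⌋=23 ⌊3424/144⌋=23 ⌊3513/144⌋=24
  n=40…49: ⌊3602/144⌋=25 ⌊3691/144⌋=25 ⌊3780/144⌋=26 ⌊3869/144⌋=26 ⌊3958/144⌋=27 ⌊4047/144⌋=28 ⌊4136/144⌋=28 ⌊4225/144⌋=29 ⌊4314/144⌋=29 ⌊4403/144⌋=30
  n=50…59: ⌊4492/144⌋=31 ⌊4581/144⌋=31 ⌊4670/144⌋=32 ⌊4759/144⌋=33 ⌊4848/144⌋=33 ⌊4937/144⌋=34 ⌊5026/144⌋=34 ⌊5115/144⌋=35 ⌊5204/144⌋=36 ⌊5293/144⌋=36
  n=60…69: ⌊5382/144⌋=37 ⌊5471/144⌋=37 ⌊5560/144⌋=38 ⌊5649/144⌋=39 ⌊5738/144⌋=39 ⌊5827/144⌋=40 ⌊5916/144⌋=41 ⌊6005/144⌋=41 ⌊6094/144⌋=42 ⌊6183/144⌋=42
  n=70…79: ⌊6272/144⌋=43 ⌊6361/144⌋=44 ⌊6450/144⌋=44 ⌊6539/144⌋=45 ⌊6628/144⌋=46 ⌊6717/144⌋=46 ⌊6806/144⌋=47 ⌊6895/144⌋=47 ⌊6984/144⌋=48 ⌊7073/144⌋=49
  n=80…89: ⌊7162/144⌋=49 ⌊7251/144⌋=50 ⌊7340/144⌋=50 ⌊7429/144⌋=51 ⌊7518/144⌋=52 ⌊7607/144⌋=52 ⌊7696/144⌋=53 ⌊7785/144⌋=54 ⌊7874/144⌋=54 ⌊7963/144⌋=55
  n=90…99: ⌊8052/144⌋=55 ⌊8141/144⌋=56 ⌊8230/144⌋=57 ⌊8319/144⌋=57 ⌊8408/144⌋=58 ⌊8497/144⌋=59 ⌊8586/144⌋=59 ⌊8675/144⌋=60 ⌊8764/144⌋=60 ⌊8853/144⌋=61
  n=100…109: ⌊8942/144⌋=62 ⌊9031/144⌋=62 ⌊9120/144⌋=63 ⌊9209/144⌋=63 ⌊9298/144⌋=64 ⌊9387/144⌋=65 ⌊9476/144⌋=65 ⌊9565/144⌋=66 ⌊9654/144⌋=67 ⌊9743/144⌋=67
  n=110…119: ⌊9832/144⌋=68 ⌊9921/144⌋=68 ⌊10010/144⌋=69 ⌊10099/144⌋=70 ⌊10188/144⌋=70 ⌊10277/144⌋=71 ⌊10366/144⌋=71 ⌊10455/144⌋=72 ⌊10544/144⌋=73 ⌊10633/144⌋=73
  n=120…129: ⌊10722/144⌋=74 ⌊10811/144⌋=75 ⌊10900/144⌋=75 ⌊10989/144⌋=76 ⌊11078/144⌋=76 ⌊11167/144⌋=77 ⌊11256/144⌋=78 ⌊11345/144⌋=78 ⌊11434/144⌋=79 ⌊11523/144⌋=80
  n=130…139: ⌊11612/144⌋=80 ⌊11701/144⌋=81 ⌊11790/144⌋=81 ⌊11879/144⌋=82 ⌊11968/144⌋=83 ⌊12057/144⌋=83 ⌊12146/144⌋=84 ⌊12235/144⌋=84 ⌊12324/144⌋=85 ⌊12413/144⌋=86
  n=140…142: ⌊12502/144⌋=86 ⌊12591/144⌋=87 ⌊12680/144⌋=88
s_n = t_(n+1) − t_n for n = 0 … 141 gives
prefix = 0110110101101011011010110101101101011011010110101101101011010110110101101101011010110110101101101011010110110101101011011010110110101101011011
slide a length-10 window over [0..9] … [132..141] (133 windows); first occurrence of each distinct factor:
  [  0..  9] 0110110101
  [  1.. 10] 1101101011
  [  2.. 11] 1011010110
  [  3.. 12] 0110101101
  [  4.. 13] 1101011010
  [  5.. 14] 1010110101
  [  6.. 15] 0101101011
  [  9.. 18] 1101011011
  [ 10.. 19] 1010110110
  [ 11.. 20] 0101101101
  [ 12.. 21] 1011011010
  (the other 122 windows repeat one of these)
distinct factors: {0101101011, 0101101101, 0110101101, 0110110101, 1010110101, 1010110110, 1011010110, 1011011010, 1101011010, 1101011011, 1101101011}
count = 11  (Sturmian bound for length 10 is 11)


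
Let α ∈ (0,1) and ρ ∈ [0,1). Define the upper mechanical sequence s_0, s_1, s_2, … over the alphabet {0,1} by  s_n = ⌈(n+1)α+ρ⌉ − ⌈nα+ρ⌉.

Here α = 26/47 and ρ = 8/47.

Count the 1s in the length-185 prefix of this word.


#1s = Σ_{n=0}^{184} s_n = Σ_{n=0}^{184} (⌈(n+1)α+ρ⌉ − ⌈nα+ρ⌉)
the sum telescopes: every ⌈nα+ρ⌉ with 0 < n < 185 appears once with + and once with −, leaving ⌈185α+ρ⌉ − ⌈0·α+ρ⌉
185α + ρ = (185·26 + 8) / 47 = 4818/47
ρ = 8/47
⌈4818/47⌉ = 103,  ⌈8/47⌉ = 1
#1s = 103 − 1 = 102

102


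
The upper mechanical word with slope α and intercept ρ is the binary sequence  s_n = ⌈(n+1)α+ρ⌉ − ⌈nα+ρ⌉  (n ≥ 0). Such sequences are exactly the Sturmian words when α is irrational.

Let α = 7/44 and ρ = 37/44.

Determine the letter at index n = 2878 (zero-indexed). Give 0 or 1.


0

(n+1)α + ρ = (2879·7 + 37) / 44 = 20190/44
nα + ρ     = (2878·7 + 37) / 44 = 20183/44
⌈20190/44⌉ = 459,  ⌈20183/44⌉ = 459
s_{2878} = 459 − 459 = 0


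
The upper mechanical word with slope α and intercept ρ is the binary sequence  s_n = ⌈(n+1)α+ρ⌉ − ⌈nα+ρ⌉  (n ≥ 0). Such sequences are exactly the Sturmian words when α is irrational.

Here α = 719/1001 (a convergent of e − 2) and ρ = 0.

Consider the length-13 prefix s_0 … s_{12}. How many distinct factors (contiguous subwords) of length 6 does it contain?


t_n = ⌈(n·719)/1001⌉ for n = 0 … 13:
  n=0…9: ⌈0/1001⌉=0 ⌈719/1001⌉=1 ⌈1438/1001⌉=2 ⌈2157/1001⌉=3 ⌈2876/1001⌉=3 ⌈3595/1001⌉=4 ⌈4314/1001⌉=5 ⌈5033/1001⌉=6 ⌈5752/1001⌉=6 ⌈6471/1001⌉=7
  n=10…13: ⌈7190/1001⌉=8 ⌈7909/1001⌉=8 ⌈8628/1001⌉=9 ⌈9347/1001⌉=10
s_n = t_(n+1) − t_n for n = 0 … 12 gives
prefix = 1110111011011
slide a length-6 window over [0..5] … [7..12] (8 windows); first occurrence of each distinct factor:
  [  0..  5] 111011
  [  1..  6] 110111
  [  2..  7] 101110
  [  3..  8] 011101
  [  5.. 10] 110110
  [  6.. 11] 101101
  [  7.. 12] 011011
  (the other 1 window repeats one of these)
distinct factors: {011011, 011101, 101101, 101110, 110110, 110111, 111011}
count = 7  (Sturmian bound for length 6 is 7)

7


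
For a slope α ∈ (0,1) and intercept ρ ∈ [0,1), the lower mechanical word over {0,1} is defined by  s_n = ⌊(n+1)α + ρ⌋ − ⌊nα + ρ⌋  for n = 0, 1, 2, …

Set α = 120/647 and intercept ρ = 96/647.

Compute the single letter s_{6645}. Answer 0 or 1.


(n+1)α + ρ = (6646·120 + 96) / 647 = 797616/647
nα + ρ     = (6645·120 + 96) / 647 = 797496/647
⌊797616/647⌋ = 1232,  ⌊797496/647⌋ = 1232
s_{6645} = 1232 − 1232 = 0

0


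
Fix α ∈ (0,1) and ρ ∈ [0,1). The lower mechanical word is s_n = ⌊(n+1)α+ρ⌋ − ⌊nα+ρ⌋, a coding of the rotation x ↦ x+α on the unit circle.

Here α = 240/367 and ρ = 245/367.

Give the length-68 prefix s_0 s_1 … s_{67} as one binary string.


n=0: ⌊(1·240+245)/367⌋ − ⌊(0·240+245)/367⌋ = ⌊485/367⌋ − ⌊245/367⌋ = 1 − 0 = 1
n=1: ⌊(2·240+245)/367⌋ − ⌊(1·240+245)/367⌋ = ⌊725/367⌋ − ⌊485/367⌋ = 1 − 1 = 0
n=2: ⌊(3·240+245)/367⌋ − ⌊(2·240+245)/367⌋ = ⌊965/367⌋ − ⌊725/367⌋ = 2 − 1 = 1
n=3: ⌊(4·240+245)/367⌋ − ⌊(3·240+245)/367⌋ = ⌊1205/367⌋ − ⌊965/367⌋ = 3 − 2 = 1
n=4: ⌊(5·240+245)/367⌋ − ⌊(4·240+245)/367⌋ = ⌊1445/367⌋ − ⌊1205/367⌋ = 3 − 3 = 0
n=5: ⌊(6·240+245)/367⌋ − ⌊(5·240+245)/367⌋ = ⌊1685/367⌋ − ⌊1445/367⌋ = 4 − 3 = 1
n=6: ⌊(7·240+245)/367⌋ − ⌊(6·240+245)/367⌋ = ⌊1925/367⌋ − ⌊1685/367⌋ = 5 − 4 = 1
n=7: ⌊(8·240+245)/367⌋ − ⌊(7·240+245)/367⌋ = ⌊2165/367⌋ − ⌊1925/367⌋ = 5 − 5 = 0
n=8: ⌊(9·240+245)/367⌋ − ⌊(8·240+245)/367⌋ = ⌊2405/367⌋ − ⌊2165/367⌋ = 6 − 5 = 1
n=9: ⌊(10·240+245)/367⌋ − ⌊(9·240+245)/367⌋ = ⌊2645/367⌋ − ⌊2405/367⌋ = 7 − 6 = 1
n=10: ⌊(11·240+245)/367⌋ − ⌊(10·240+245)/367⌋ = ⌊2885/367⌋ − ⌊2645/367⌋ = 7 − 7 = 0
n=11: ⌊(12·240+245)/367⌋ − ⌊(11·240+245)/367⌋ = ⌊3125/367⌋ − ⌊2885/367⌋ = 8 − 7 = 1
n=12: ⌊(13·240+245)/367⌋ − ⌊(12·240+245)/367⌋ = ⌊3365/367⌋ − ⌊3125/367⌋ = 9 − 8 = 1
n=13: ⌊(14·240+245)/367⌋ − ⌊(13·240+245)/367⌋ = ⌊3605/367⌋ − ⌊3365/367⌋ = 9 − 9 = 0
n=14: ⌊(15·240+245)/367⌋ − ⌊(14·240+245)/367⌋ = ⌊3845/367⌋ − ⌊3605/367⌋ = 10 − 9 = 1
n=15: ⌊(16·240+245)/367⌋ − ⌊(15·240+245)/367⌋ = ⌊4085/367⌋ − ⌊3845/367⌋ = 11 − 10 = 1
n=16: ⌊(17·240+245)/367⌋ − ⌊(16·240+245)/367⌋ = ⌊4325/367⌋ − ⌊4085/367⌋ = 11 − 11 = 0
n=17: ⌊(18·240+245)/367⌋ − ⌊(17·240+245)/367⌋ = ⌊4565/367⌋ − ⌊4325/367⌋ = 12 − 11 = 1
n=18: ⌊(19·240+245)/367⌋ − ⌊(18·240+245)/367⌋ = ⌊4805/367⌋ − ⌊4565/367⌋ = 13 − 12 = 1
n=19: ⌊(20·240+245)/367⌋ − ⌊(19·240+245)/367⌋ = ⌊5045/367⌋ − ⌊4805/367⌋ = 13 − 13 = 0
n=20: ⌊(21·240+245)/367⌋ − ⌊(20·240+245)/367⌋ = ⌊5285/367⌋ − ⌊5045/367⌋ = 14 − 13 = 1
n=21: ⌊(22·240+245)/367⌋ − ⌊(21·240+245)/367⌋ = ⌊5525/367⌋ − ⌊5285/367⌋ = 15 − 14 = 1
n=22: ⌊(23·240+245)/367⌋ − ⌊(22·240+245)/367⌋ = ⌊5765/367⌋ − ⌊5525/367⌋ = 15 − 15 = 0
n=23: ⌊(24·240+245)/367⌋ − ⌊(23·240+245)/367⌋ = ⌊6005/367⌋ − ⌊5765/367⌋ = 16 − 15 = 1
n=24: ⌊(25·240+245)/367⌋ − ⌊(24·240+245)/367⌋ = ⌊6245/367⌋ − ⌊6005/367⌋ = 17 − 16 = 1
n=25: ⌊(26·240+245)/367⌋ − ⌊(25·240+245)/367⌋ = ⌊6485/367⌋ − ⌊6245/367⌋ = 17 − 17 = 0
n=26: ⌊(27·240+245)/367⌋ − ⌊(26·240+245)/367⌋ = ⌊6725/367⌋ − ⌊6485/367⌋ = 18 − 17 = 1
n=27: ⌊(28·240+245)/367⌋ − ⌊(27·240+245)/367⌋ = ⌊6965/367⌋ − ⌊6725/367⌋ = 18 − 18 = 0
n=28: ⌊(29·240+245)/367⌋ − ⌊(28·240+245)/367⌋ = ⌊7205/367⌋ − ⌊6965/367⌋ = 19 − 18 = 1
n=29: ⌊(30·240+245)/367⌋ − ⌊(29·240+245)/367⌋ = ⌊7445/367⌋ − ⌊7205/367⌋ = 20 − 19 = 1
n=30: ⌊(31·240+245)/367⌋ − ⌊(30·240+245)/367⌋ = ⌊7685/367⌋ − ⌊7445/367⌋ = 20 − 20 = 0
n=31: ⌊(32·240+245)/367⌋ − ⌊(31·240+245)/367⌋ = ⌊7925/367⌋ − ⌊7685/367⌋ = 21 − 20 = 1
n=32: ⌊(33·240+245)/367⌋ − ⌊(32·240+245)/367⌋ = ⌊8165/367⌋ − ⌊7925/367⌋ = 22 − 21 = 1
n=33: ⌊(34·240+245)/367⌋ − ⌊(33·240+245)/367⌋ = ⌊8405/367⌋ − ⌊8165/367⌋ = 22 − 22 = 0
n=34: ⌊(35·240+245)/367⌋ − ⌊(34·240+245)/367⌋ = ⌊8645/367⌋ − ⌊8405/367⌋ = 23 − 22 = 1
n=35: ⌊(36·240+245)/367⌋ − ⌊(35·240+245)/367⌋ = ⌊8885/367⌋ − ⌊8645/367⌋ = 24 − 23 = 1
n=36: ⌊(37·240+245)/367⌋ − ⌊(36·240+245)/367⌋ = ⌊9125/367⌋ − ⌊8885/367⌋ = 24 − 24 = 0
n=37: ⌊(38·240+245)/367⌋ − ⌊(37·240+245)/367⌋ = ⌊9365/367⌋ − ⌊9125/367⌋ = 25 − 24 = 1
n=38: ⌊(39·240+245)/367⌋ − ⌊(38·240+245)/367⌋ = ⌊9605/367⌋ − ⌊9365/367⌋ = 26 − 25 = 1
n=39: ⌊(40·240+245)/367⌋ − ⌊(39·240+245)/367⌋ = ⌊9845/367⌋ − ⌊9605/367⌋ = 26 − 26 = 0
n=40: ⌊(41·240+245)/367⌋ − ⌊(40·240+245)/367⌋ = ⌊10085/367⌋ − ⌊9845/367⌋ = 27 − 26 = 1
n=41: ⌊(42·240+245)/367⌋ − ⌊(41·240+245)/367⌋ = ⌊10325/367⌋ − ⌊10085/367⌋ = 28 − 27 = 1
n=42: ⌊(43·240+245)/367⌋ − ⌊(42·240+245)/367⌋ = ⌊10565/367⌋ − ⌊10325/367⌋ = 28 − 28 = 0
n=43: ⌊(44·240+245)/367⌋ − ⌊(43·240+245)/367⌋ = ⌊10805/367⌋ − ⌊10565/367⌋ = 29 − 28 = 1
n=44: ⌊(45·240+245)/367⌋ − ⌊(44·240+245)/367⌋ = ⌊11045/367⌋ − ⌊10805/367⌋ = 30 − 29 = 1
n=45: ⌊(46·240+245)/367⌋ − ⌊(45·240+245)/367⌋ = ⌊11285/367⌋ − ⌊11045/367⌋ = 30 − 30 = 0
n=46: ⌊(47·240+245)/367⌋ − ⌊(46·240+245)/367⌋ = ⌊11525/367⌋ − ⌊11285/367⌋ = 31 − 30 = 1
n=47: ⌊(48·240+245)/367⌋ − ⌊(47·240+245)/367⌋ = ⌊11765/367⌋ − ⌊11525/367⌋ = 32 − 31 = 1
n=48: ⌊(49·240+245)/367⌋ − ⌊(48·240+245)/367⌋ = ⌊12005/367⌋ − ⌊11765/367⌋ = 32 − 32 = 0
n=49: ⌊(50·240+245)/367⌋ − ⌊(49·240+245)/367⌋ = ⌊12245/367⌋ − ⌊12005/367⌋ = 33 − 32 = 1
n=50: ⌊(51·240+245)/367⌋ − ⌊(50·240+245)/367⌋ = ⌊12485/367⌋ − ⌊12245/367⌋ = 34 − 33 = 1
n=51: ⌊(52·240+245)/367⌋ − ⌊(51·240+245)/367⌋ = ⌊12725/367⌋ − ⌊12485/367⌋ = 34 − 34 = 0
n=52: ⌊(53·240+245)/367⌋ − ⌊(52·240+245)/367⌋ = ⌊12965/367⌋ − ⌊12725/367⌋ = 35 − 34 = 1
n=53: ⌊(54·240+245)/367⌋ − ⌊(53·240+245)/367⌋ = ⌊13205/367⌋ − ⌊12965/367⌋ = 35 − 35 = 0
n=54: ⌊(55·240+245)/367⌋ − ⌊(54·240+245)/367⌋ = ⌊13445/367⌋ − ⌊13205/367⌋ = 36 − 35 = 1
n=55: ⌊(56·240+245)/367⌋ − ⌊(55·240+245)/367⌋ = ⌊13685/367⌋ − ⌊13445/367⌋ = 37 − 36 = 1
n=56: ⌊(57·240+245)/367⌋ − ⌊(56·240+245)/367⌋ = ⌊13925/367⌋ − ⌊13685/367⌋ = 37 − 37 = 0
n=57: ⌊(58·240+245)/367⌋ − ⌊(57·240+245)/367⌋ = ⌊14165/367⌋ − ⌊13925/367⌋ = 38 − 37 = 1
n=58: ⌊(59·240+245)/367⌋ − ⌊(58·240+245)/367⌋ = ⌊14405/367⌋ − ⌊14165/367⌋ = 39 − 38 = 1
n=59: ⌊(60·240+245)/367⌋ − ⌊(59·240+245)/367⌋ = ⌊14645/367⌋ − ⌊14405/367⌋ = 39 − 39 = 0
n=60: ⌊(61·240+245)/367⌋ − ⌊(60·240+245)/367⌋ = ⌊14885/367⌋ − ⌊14645/367⌋ = 40 − 39 = 1
n=61: ⌊(62·240+245)/367⌋ − ⌊(61·240+245)/367⌋ = ⌊15125/367⌋ − ⌊14885/367⌋ = 41 − 40 = 1
n=62: ⌊(63·240+245)/367⌋ − ⌊(62·240+245)/367⌋ = ⌊15365/367⌋ − ⌊15125/367⌋ = 41 − 41 = 0
n=63: ⌊(64·240+245)/367⌋ − ⌊(63·240+245)/367⌋ = ⌊15605/367⌋ − ⌊15365/367⌋ = 42 − 41 = 1
n=64: ⌊(65·240+245)/367⌋ − ⌊(64·240+245)/367⌋ = ⌊15845/367⌋ − ⌊15605/367⌋ = 43 − 42 = 1
n=65: ⌊(66·240+245)/367⌋ − ⌊(65·240+245)/367⌋ = ⌊16085/367⌋ − ⌊15845/367⌋ = 43 − 43 = 0
n=66: ⌊(67·240+245)/367⌋ − ⌊(66·240+245)/367⌋ = ⌊16325/367⌋ − ⌊16085/367⌋ = 44 − 43 = 1
n=67: ⌊(68·240+245)/367⌋ − ⌊(67·240+245)/367⌋ = ⌊16565/367⌋ − ⌊16325/367⌋ = 45 − 44 = 1

10110110110110110110110110101101101101101101101101101011011011011011
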